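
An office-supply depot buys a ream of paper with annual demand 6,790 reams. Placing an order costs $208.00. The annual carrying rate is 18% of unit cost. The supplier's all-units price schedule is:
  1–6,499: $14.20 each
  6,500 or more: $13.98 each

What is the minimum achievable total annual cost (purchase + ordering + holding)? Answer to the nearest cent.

TC* ≈ $99,104.96

Holding cost per unit per year at price C is H = 0.18·C.
Evaluate total cost at each tier's feasible EOQ or, if the EOQ is below the tier, at the tier's minimum quantity.
EOQ at $14.20 = 1051.2 (feasible in tier 1): TC = 6,790×$14.20 + (6,790/1051.2)×208 + (1051.2/2)×0.18×$14.20 = $99,104.96.
EOQ at $13.98 = 1059.5 < 6500, so use break Q=6500: TC = 6,790×$13.98 + (6,790/6500.0)×208 + (6500.0/2)×0.18×$13.98 = $103,319.78.
Lowest total cost among the candidates is at Q = 1051.2.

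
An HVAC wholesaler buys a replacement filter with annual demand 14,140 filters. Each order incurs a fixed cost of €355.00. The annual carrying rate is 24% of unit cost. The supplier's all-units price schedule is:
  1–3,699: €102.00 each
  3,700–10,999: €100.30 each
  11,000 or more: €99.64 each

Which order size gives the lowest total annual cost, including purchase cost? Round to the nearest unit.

Holding cost per unit per year at price C is H = 0.24·C.
For each price level, check whether its EOQ is feasible; otherwise the best quantity at that price is the breakpoint.
EOQ at €102.00 = 640.4 (feasible in tier 1): TC = 14,140×€102.00 + (14,140/640.4)×355 + (640.4/2)×0.24×€102.00 = €1,457,956.88.
EOQ at €100.30 = 645.8 < 3700, so use break Q=3700: TC = 14,140×€100.30 + (14,140/3700.0)×355 + (3700.0/2)×0.24×€100.30 = €1,464,131.88.
EOQ at €99.64 = 647.9 < 11000, so use break Q=11000: TC = 14,140×€99.64 + (14,140/11000.0)×355 + (11000.0/2)×0.24×€99.64 = €1,540,890.74.
Lowest total cost is €1,457,956.88 at Q = 640.4.

Q* ≈ 640 filters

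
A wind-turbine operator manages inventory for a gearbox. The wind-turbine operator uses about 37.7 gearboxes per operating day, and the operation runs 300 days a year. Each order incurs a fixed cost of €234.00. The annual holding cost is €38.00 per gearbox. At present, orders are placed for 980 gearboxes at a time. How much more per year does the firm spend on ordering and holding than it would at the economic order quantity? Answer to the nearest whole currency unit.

Extra cost ≈ €7,138 per year

Annual demand D = 37.7 × 300 = 11,310.
EOQ = √(2DS/H) = √(2 × 11,310 × 234 / 38) ≈ 373.22.
Cost at Q* = (D/Q*)S + (Q*/2)H = √(2DSH) ≈ €14,182.28.
Cost at Q = 980: (11,310/980)×234 + (980/2)×38 = €2,700.55 + €18,620.00 = €21,320.55.
Excess = €21,320.55 − €14,182.28 = €7,138.27.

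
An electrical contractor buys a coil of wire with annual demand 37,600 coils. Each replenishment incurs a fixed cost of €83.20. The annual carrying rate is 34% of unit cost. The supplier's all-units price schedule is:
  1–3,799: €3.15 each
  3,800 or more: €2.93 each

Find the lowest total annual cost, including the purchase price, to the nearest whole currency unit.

TC* ≈ €112,884

Holding cost per unit per year at price C is H = 0.34·C.
For each price level, check whether its EOQ is feasible; otherwise the best quantity at that price is the breakpoint.
EOQ at €3.15 = 2417.0 (feasible in tier 1): TC = 37,600×€3.15 + (37,600/2417.0)×83.2 + (2417.0/2)×0.34×€3.15 = €121,028.60.
EOQ at €2.93 = 2506.1 < 3800, so use break Q=3800: TC = 37,600×€2.93 + (37,600/3800.0)×83.2 + (3800.0/2)×0.34×€2.93 = €112,884.02.
Lowest total cost among the candidates is at Q = 3800.0.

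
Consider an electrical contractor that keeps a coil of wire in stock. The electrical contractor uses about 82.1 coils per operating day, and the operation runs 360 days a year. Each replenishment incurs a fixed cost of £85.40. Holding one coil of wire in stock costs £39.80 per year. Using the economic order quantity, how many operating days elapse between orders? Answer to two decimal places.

Annual demand D = 82.1 × 360 = 29,556.
Q* = √(2DS/H) = √(2 × 29,556 × 85.4 / 39.8) ≈ 356.14.
Cycle time = Q*/D × 360 = 356.14 / 29,556 × 360 ≈ 4.338 days.

T ≈ 4.34 days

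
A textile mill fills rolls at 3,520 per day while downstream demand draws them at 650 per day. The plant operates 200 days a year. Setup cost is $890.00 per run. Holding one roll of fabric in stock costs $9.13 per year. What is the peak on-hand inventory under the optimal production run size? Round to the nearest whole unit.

Annual demand D = 650 × 200 = 130,000.
Production build-up factor (1 − d/p) = 1 − 650/3,520 = 0.8153.
Q* = √(2DS / (H(1 − d/p))) = √(2 × 130,000 × 890 / (9.13 × 0.8153)).
= √(231,400,000 / 7.4441) ≈ 5575.408.
Maximum inventory = Q*(1 − d/p) = 5575.408 × 0.8153 ≈ 4545.858.

I_max ≈ 4,546 rolls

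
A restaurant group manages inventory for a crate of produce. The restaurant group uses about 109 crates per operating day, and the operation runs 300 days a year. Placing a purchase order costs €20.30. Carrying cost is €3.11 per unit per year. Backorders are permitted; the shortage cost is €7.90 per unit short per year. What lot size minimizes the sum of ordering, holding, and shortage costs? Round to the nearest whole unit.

Annual demand D = 109 × 300 = 32,700.
With planned backorders, Q* = √(2DS/H) · √((H+B)/B).
√(2DS/H) = √(2 × 32,700 × 20.3 / 3.11) = 653.366.
√((H+B)/B) = √((3.11+7.9)/7.9) = 1.1805.
Q* ≈ 771.324.

Q* ≈ 771 crates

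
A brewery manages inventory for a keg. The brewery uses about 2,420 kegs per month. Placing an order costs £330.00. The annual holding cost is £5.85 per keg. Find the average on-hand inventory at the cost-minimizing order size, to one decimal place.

Annual demand D = 2,420 × 12 = 29,040.
Q* = √(2DS/H) = √(2 × 29,040 × 330 / 5.85) ≈ 1810.06.
Average inventory = Q*/2 ≈ 1810.06 / 2 = 905.029.

Average inventory ≈ 905.0 kegs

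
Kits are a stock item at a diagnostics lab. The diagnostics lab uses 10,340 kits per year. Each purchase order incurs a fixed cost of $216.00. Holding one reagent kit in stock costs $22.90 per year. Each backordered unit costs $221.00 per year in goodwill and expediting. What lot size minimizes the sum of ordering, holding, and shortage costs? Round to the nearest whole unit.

With planned backorders, Q* = √(2DS/H) · √((H+B)/B).
√(2DS/H) = √(2 × 10,340 × 216 / 22.9) = 441.656.
√((H+B)/B) = √((22.9+221)/221) = 1.0505.
Q* ≈ 463.975.

Q* ≈ 464 kits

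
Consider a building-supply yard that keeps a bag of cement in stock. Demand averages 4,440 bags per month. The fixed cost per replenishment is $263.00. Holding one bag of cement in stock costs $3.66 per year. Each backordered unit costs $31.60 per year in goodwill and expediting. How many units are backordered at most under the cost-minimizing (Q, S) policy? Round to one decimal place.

Annual demand D = 4,440 × 12 = 53,280.
With planned backorders, Q* = √(2DS/H) · √((H+B)/B).
√(2DS/H) = √(2 × 53,280 × 263 / 3.66) = 2767.161.
√((H+B)/B) = √((3.66+31.6)/31.6) = 1.0563.
Q* ≈ 2923.022.
S* = Q* · H/(H+B) = 2923.022 × 3.66/35.26 ≈ 303.411.

S* ≈ 303.4 bags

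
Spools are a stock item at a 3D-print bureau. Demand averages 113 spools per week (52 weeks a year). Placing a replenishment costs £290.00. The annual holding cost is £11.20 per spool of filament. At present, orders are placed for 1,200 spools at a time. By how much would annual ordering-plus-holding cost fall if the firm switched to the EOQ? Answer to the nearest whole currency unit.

Extra cost ≈ £1,962 per year

Annual demand D = 113 × 52 = 5,876.
EOQ = √(2DS/H) = √(2 × 5,876 × 290 / 11.2) ≈ 551.63.
Cost at Q* = (D/Q*)S + (Q*/2)H = √(2DSH) ≈ £6,178.23.
Cost at Q = 1,200: (5,876/1,200)×290 + (1,200/2)×11.2 = £1,420.03 + £6,720.00 = £8,140.03.
Excess = £8,140.03 − £6,178.23 = £1,961.81.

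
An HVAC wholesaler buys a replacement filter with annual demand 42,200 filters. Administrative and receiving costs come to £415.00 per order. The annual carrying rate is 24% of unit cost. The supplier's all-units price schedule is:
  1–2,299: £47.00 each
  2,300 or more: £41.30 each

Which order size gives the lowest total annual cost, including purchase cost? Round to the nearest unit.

Q* ≈ 2,300 filters

Holding cost per unit per year at price C is H = 0.24·C.
Evaluate total cost at each tier's feasible EOQ or, if the EOQ is below the tier, at the tier's minimum quantity.
EOQ at £47.00 = 1762.1 (feasible in tier 1): TC = 42,200×£47.00 + (42,200/1762.1)×415 + (1762.1/2)×0.24×£47.00 = £2,003,276.95.
EOQ at £41.30 = 1879.8 < 2300, so use break Q=2300: TC = 42,200×£41.30 + (42,200/2300.0)×415 + (2300.0/2)×0.24×£41.30 = £1,761,873.15.
Lowest total cost is £1,761,873.15 at Q = 2300.0.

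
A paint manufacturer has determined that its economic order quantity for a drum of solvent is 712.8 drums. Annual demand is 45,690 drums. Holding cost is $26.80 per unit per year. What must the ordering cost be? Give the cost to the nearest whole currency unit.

S ≈ $149

Invert the EOQ relation Q*² = 2DS/H.
From Q* = √(2DS/H): S = Q*²H / (2D) = 712.8² × 26.8 / (2 × 45,690) = 149.0112.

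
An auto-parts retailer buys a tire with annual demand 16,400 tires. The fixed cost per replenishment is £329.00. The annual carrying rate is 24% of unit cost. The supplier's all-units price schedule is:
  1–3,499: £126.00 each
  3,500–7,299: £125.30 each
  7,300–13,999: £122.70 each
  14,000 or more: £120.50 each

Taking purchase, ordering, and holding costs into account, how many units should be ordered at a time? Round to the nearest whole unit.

Holding cost per unit per year at price C is H = 0.24·C.
Evaluate total cost at each tier's feasible EOQ or, if the EOQ is below the tier, at the tier's minimum quantity.
EOQ at £126.00 = 597.4 (feasible in tier 1): TC = 16,400×£126.00 + (16,400/597.4)×329 + (597.4/2)×0.24×£126.00 = £2,084,464.49.
EOQ at £125.30 = 599.0 < 3500, so use break Q=3500: TC = 16,400×£125.30 + (16,400/3500.0)×329 + (3500.0/2)×0.24×£125.30 = £2,109,087.60.
EOQ at £122.70 = 605.4 < 7300, so use break Q=7300: TC = 16,400×£122.70 + (16,400/7300.0)×329 + (7300.0/2)×0.24×£122.70 = £2,120,504.32.
EOQ at £120.50 = 610.9 < 14000, so use break Q=14000: TC = 16,400×£120.50 + (16,400/14000.0)×329 + (14000.0/2)×0.24×£120.50 = £2,179,025.40.
Lowest total cost is £2,084,464.49 at Q = 597.4.

Q* ≈ 597 tires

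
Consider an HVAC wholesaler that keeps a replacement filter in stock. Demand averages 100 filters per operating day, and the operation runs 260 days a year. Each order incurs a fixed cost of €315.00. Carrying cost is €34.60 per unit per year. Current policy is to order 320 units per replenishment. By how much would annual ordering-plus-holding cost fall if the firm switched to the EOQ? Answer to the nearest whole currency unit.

Extra cost ≈ €7,323 per year

Annual demand D = 100 × 260 = 26,000.
EOQ = √(2DS/H) = √(2 × 26,000 × 315 / 34.6) ≈ 688.05.
Cost at Q* = (D/Q*)S + (Q*/2)H = √(2DSH) ≈ €23,806.47.
Cost at Q = 320: (26,000/320)×315 + (320/2)×34.6 = €25,593.75 + €5,536.00 = €31,129.75.
Excess = €31,129.75 − €23,806.47 = €7,323.28.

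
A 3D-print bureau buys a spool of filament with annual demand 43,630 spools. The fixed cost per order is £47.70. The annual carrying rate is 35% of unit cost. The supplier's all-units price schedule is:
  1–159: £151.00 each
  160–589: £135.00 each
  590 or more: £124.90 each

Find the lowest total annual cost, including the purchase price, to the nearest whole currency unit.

TC* ≈ £5,465,810

Holding cost per unit per year at price C is H = 0.35·C.
Evaluate total cost at each tier's feasible EOQ or, if the EOQ is below the tier, at the tier's minimum quantity.
Tier 1 (£151.00): EOQ = 280.6 exceeds tier's upper bound 159, so this tier is dominated.
EOQ at £135.00 = 296.8 (feasible in tier 2): TC = 43,630×£135.00 + (43,630/296.8)×47.7 + (296.8/2)×0.35×£135.00 = £5,904,073.86.
EOQ at £124.90 = 308.6 < 590, so use break Q=590: TC = 43,630×£124.90 + (43,630/590.0)×47.7 + (590.0/2)×0.35×£124.90 = £5,465,810.30.
Lowest total cost among the candidates is at Q = 590.0.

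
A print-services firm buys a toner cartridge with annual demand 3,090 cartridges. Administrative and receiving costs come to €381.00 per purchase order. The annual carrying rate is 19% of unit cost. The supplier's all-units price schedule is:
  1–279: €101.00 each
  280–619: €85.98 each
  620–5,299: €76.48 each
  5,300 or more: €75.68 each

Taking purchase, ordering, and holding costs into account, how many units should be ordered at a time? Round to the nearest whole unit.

Holding cost per unit per year at price C is H = 0.19·C.
Candidates are each tier's EOQ (if it falls in that tier) and each price-break quantity.
Tier 1 (€101.00): EOQ = 350.3 exceeds tier's upper bound 279, so this tier is dominated.
EOQ at €85.98 = 379.6 (feasible in tier 2): TC = 3,090×€85.98 + (3,090/379.6)×381 + (379.6/2)×0.19×€85.98 = €271,880.21.
EOQ at €76.48 = 402.5 < 620, so use break Q=620: TC = 3,090×€76.48 + (3,090/620.0)×381 + (620.0/2)×0.19×€76.48 = €242,726.73.
EOQ at €75.68 = 404.7 < 5300, so use break Q=5300: TC = 3,090×€75.68 + (3,090/5300.0)×381 + (5300.0/2)×0.19×€75.68 = €272,178.21.
Lowest total cost is €242,726.73 at Q = 620.0.

Q* ≈ 620 cartridges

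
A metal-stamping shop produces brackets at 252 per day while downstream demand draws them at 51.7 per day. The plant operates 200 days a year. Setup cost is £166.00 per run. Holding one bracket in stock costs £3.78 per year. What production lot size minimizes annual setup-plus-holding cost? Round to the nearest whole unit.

Q* ≈ 1,069 brackets

Annual demand D = 51.7 × 200 = 10,340.
Production build-up factor (1 − d/p) = 1 − 51.7/252 = 0.7948.
Q* = √(2DS / (H(1 − d/p))) = √(2 × 10,340 × 166 / (3.78 × 0.7948)).
= √(3,432,880 / 3.0045) ≈ 1068.915.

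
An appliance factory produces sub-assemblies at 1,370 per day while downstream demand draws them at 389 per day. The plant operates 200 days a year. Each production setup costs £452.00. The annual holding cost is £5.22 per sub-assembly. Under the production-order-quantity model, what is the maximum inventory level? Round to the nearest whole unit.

I_max ≈ 3,106 sub-assemblies

Annual demand D = 389 × 200 = 77,800.
Production build-up factor (1 − d/p) = 1 − 389/1,370 = 0.7161.
Q* = √(2DS / (H(1 − d/p))) = √(2 × 77,800 × 452 / (5.22 × 0.7161)).
= √(70,331,200 / 3.7378) ≈ 4337.750.
Maximum inventory = Q*(1 − d/p) = 4337.750 × 0.7161 ≈ 3106.082.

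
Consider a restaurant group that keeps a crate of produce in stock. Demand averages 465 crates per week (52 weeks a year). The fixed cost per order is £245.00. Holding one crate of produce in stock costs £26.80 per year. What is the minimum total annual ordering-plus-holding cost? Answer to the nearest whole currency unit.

Annual demand D = 465 × 52 = 24,180.
Q* = √(2DS/H) = √(2 × 24,180 × 245 / 26.8) ≈ 664.90.
At the optimum the two cost components are equal, so total cost = 2·(Q*/2)H = Q*·H.
Minimum total = √(2DSH) = √(2 × 24,180 × 245 × 26.8) ≈ 17819.421.

TC* ≈ £17,819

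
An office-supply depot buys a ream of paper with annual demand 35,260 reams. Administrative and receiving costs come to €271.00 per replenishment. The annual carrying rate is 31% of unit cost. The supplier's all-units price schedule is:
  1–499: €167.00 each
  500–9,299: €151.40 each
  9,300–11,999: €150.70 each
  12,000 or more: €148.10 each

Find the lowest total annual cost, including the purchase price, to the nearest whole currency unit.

TC* ≈ €5,368,313

Holding cost per unit per year at price C is H = 0.31·C.
For each price level, check whether its EOQ is feasible; otherwise the best quantity at that price is the breakpoint.
Tier 1 (€167.00): EOQ = 607.6 exceeds tier's upper bound 499, so this tier is dominated.
EOQ at €151.40 = 638.1 (feasible in tier 2): TC = 35,260×€151.40 + (35,260/638.1)×271 + (638.1/2)×0.31×€151.40 = €5,368,313.16.
EOQ at €150.70 = 639.6 < 9300, so use break Q=9300: TC = 35,260×€150.70 + (35,260/9300.0)×271 + (9300.0/2)×0.31×€150.70 = €5,531,943.52.
EOQ at €148.10 = 645.2 < 12000, so use break Q=12000: TC = 35,260×€148.10 + (35,260/12000.0)×271 + (12000.0/2)×0.31×€148.10 = €5,498,268.29.
Lowest total cost among the candidates is at Q = 638.1.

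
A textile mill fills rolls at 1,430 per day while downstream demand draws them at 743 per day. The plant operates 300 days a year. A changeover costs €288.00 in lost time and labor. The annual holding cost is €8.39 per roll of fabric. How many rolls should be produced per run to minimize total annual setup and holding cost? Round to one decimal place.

Q* ≈ 5,643.8 rolls

Annual demand D = 743 × 300 = 222,900.
Production build-up factor (1 − d/p) = 1 − 743/1,430 = 0.4804.
Q* = √(2DS / (H(1 − d/p))) = √(2 × 222,900 × 288 / (8.39 × 0.4804)).
= √(128,390,400 / 4.0307) ≈ 5643.843.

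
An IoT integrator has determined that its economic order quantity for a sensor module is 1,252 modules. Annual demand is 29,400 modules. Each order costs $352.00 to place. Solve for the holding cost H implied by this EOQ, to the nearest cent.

Invert the EOQ relation Q*² = 2DS/H.
From Q* = √(2DS/H): H = 2DS / Q*² = 2 × 29,400 × 352 / 1,252² = 13.2042.

H ≈ $13.20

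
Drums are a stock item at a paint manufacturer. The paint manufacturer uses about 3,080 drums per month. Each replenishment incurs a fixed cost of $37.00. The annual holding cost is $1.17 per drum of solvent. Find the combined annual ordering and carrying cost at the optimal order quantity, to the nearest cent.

Annual demand D = 3,080 × 12 = 36,960.
EOQ = √(2DS/H) = √(2 × 36,960 × 37 / 1.17) ≈ 1528.93.
At Q*, ordering cost (D/Q*)S equals holding cost (Q*/2)H, each = √(DSH/2).
Minimum total = √(2DSH) = √(2 × 36,960 × 37 × 1.17) ≈ 1788.853.

TC* ≈ $1,788.85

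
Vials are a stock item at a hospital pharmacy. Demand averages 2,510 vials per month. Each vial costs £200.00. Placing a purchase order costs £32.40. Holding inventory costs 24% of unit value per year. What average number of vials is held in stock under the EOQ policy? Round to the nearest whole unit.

Annual demand D = 2,510 × 12 = 30,120.
Holding cost H = 0.24 × £200.00 = £48.0000 per unit per year.
EOQ = √(2DS/H) = √(2 × 30,120 × 32.4 / 48) ≈ 201.65.
Average inventory = Q*/2 ≈ 201.65 / 2 = 100.824.

Average inventory ≈ 101 vials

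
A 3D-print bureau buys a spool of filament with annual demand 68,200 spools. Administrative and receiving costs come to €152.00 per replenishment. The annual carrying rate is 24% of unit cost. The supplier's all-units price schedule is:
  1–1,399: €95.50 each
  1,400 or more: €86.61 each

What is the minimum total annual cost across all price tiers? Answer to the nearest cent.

Holding cost per unit per year at price C is H = 0.24·C.
Evaluate total cost at each tier's feasible EOQ or, if the EOQ is below the tier, at the tier's minimum quantity.
EOQ at €95.50 = 951.1 (feasible in tier 1): TC = 68,200×€95.50 + (68,200/951.1)×152 + (951.1/2)×0.24×€95.50 = €6,534,898.99.
EOQ at €86.61 = 998.7 < 1400, so use break Q=1400: TC = 68,200×€86.61 + (68,200/1400.0)×152 + (1400.0/2)×0.24×€86.61 = €5,928,757.05.
Lowest total cost among the candidates is at Q = 1400.0.

TC* ≈ €5,928,757.05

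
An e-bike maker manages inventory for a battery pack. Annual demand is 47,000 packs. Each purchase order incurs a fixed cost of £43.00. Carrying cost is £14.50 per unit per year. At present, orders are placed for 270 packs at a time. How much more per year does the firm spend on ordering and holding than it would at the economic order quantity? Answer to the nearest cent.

EOQ = √(2DS/H) = √(2 × 47,000 × 43 / 14.5) ≈ 527.98.
Cost at Q* = (D/Q*)S + (Q*/2)H = √(2DSH) ≈ £7,655.65.
Cost at Q = 270: (47,000/270)×43 + (270/2)×14.5 = £7,485.19 + £1,957.50 = £9,442.69.
Excess = £9,442.69 − £7,655.65 = £1,787.03.

Extra cost ≈ £1,787.03 per year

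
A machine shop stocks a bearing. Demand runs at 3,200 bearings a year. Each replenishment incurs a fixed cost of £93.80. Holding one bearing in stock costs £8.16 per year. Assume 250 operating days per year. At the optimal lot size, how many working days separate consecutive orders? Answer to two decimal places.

The optimal lot size = √(2DS/H) = √(2 × 3,200 × 93.8 / 8.16) ≈ 271.24.
Cycle time = Q*/D × 250 = 271.24 / 3,200 × 250 ≈ 21.190 days.

T ≈ 21.19 days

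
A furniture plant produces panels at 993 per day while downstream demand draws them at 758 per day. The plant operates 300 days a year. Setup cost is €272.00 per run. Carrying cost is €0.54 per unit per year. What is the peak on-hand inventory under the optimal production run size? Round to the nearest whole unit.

I_max ≈ 7,363 panels

Annual demand D = 758 × 300 = 227,400.
Production build-up factor (1 − d/p) = 1 − 758/993 = 0.2367.
Q* = √(2DS / (H(1 − d/p))) = √(2 × 227,400 × 272 / (0.54 × 0.2367)).
= √(123,705,600 / 0.1278) ≈ 31112.757.
Maximum inventory = Q*(1 − d/p) = 31112.757 × 0.2367 ≈ 7363.039.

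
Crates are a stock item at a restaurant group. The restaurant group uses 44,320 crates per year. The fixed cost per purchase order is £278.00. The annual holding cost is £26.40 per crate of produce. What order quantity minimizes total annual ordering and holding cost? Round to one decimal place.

EOQ = √(2DS / H) = √(2 × 44,320 × 278 / 26.4).
= √(24,641,920 / 26.4) = √933,406.0606 ≈ 966.129.

Q* ≈ 966.1 crates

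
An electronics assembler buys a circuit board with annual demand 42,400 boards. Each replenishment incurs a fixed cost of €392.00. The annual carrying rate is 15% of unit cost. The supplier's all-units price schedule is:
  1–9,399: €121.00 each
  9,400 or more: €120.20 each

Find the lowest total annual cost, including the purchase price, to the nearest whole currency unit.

TC* ≈ €5,154,963

Holding cost per unit per year at price C is H = 0.15·C.
For each price level, check whether its EOQ is feasible; otherwise the best quantity at that price is the breakpoint.
EOQ at €121.00 = 1353.3 (feasible in tier 1): TC = 42,400×€121.00 + (42,400/1353.3)×392 + (1353.3/2)×0.15×€121.00 = €5,154,962.88.
EOQ at €120.20 = 1357.8 < 9400, so use break Q=9400: TC = 42,400×€120.20 + (42,400/9400.0)×392 + (9400.0/2)×0.15×€120.20 = €5,182,989.17.
Lowest total cost among the candidates is at Q = 1353.3.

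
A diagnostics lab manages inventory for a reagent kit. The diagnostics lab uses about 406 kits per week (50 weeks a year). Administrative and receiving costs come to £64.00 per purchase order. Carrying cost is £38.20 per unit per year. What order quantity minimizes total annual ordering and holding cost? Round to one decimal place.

Q* ≈ 260.8 kits

Annual demand D = 406 × 50 = 20,300.
EOQ = √(2DS / H) = √(2 × 20,300 × 64 / 38.2).
= √(2,598,400 / 38.2) = √68,020.9424 ≈ 260.808.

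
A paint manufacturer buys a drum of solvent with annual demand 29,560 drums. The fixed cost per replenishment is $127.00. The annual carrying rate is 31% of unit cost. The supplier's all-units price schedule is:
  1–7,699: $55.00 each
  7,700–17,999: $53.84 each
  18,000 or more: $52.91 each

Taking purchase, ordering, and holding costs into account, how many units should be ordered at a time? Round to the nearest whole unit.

Q* ≈ 664 drums

Holding cost per unit per year at price C is H = 0.31·C.
For each price level, check whether its EOQ is feasible; otherwise the best quantity at that price is the breakpoint.
EOQ at $55.00 = 663.6 (feasible in tier 1): TC = 29,560×$55.00 + (29,560/663.6)×127 + (663.6/2)×0.31×$55.00 = $1,637,114.39.
EOQ at $53.84 = 670.7 < 7700, so use break Q=7700: TC = 29,560×$53.84 + (29,560/7700.0)×127 + (7700.0/2)×0.31×$53.84 = $1,656,255.99.
EOQ at $52.91 = 676.6 < 18000, so use break Q=18000: TC = 29,560×$52.91 + (29,560/18000.0)×127 + (18000.0/2)×0.31×$52.91 = $1,711,847.06.
Lowest total cost is $1,637,114.39 at Q = 663.6.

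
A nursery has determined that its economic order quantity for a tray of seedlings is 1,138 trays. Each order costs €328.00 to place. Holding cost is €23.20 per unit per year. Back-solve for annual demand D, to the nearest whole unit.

D ≈ 45,800 trays per year

The basic EOQ model gives Q* = √(2DS/H); rearrange for the unknown.
From Q* = √(2DS/H): D = Q*²H / (2S) = 1,138² × 23.2 / (2 × 328) = 45800.337.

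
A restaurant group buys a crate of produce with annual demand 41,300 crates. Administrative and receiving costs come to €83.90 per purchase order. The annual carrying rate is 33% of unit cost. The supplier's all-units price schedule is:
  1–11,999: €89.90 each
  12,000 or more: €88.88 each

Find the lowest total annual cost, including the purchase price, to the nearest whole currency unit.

TC* ≈ €3,727,209

Holding cost per unit per year at price C is H = 0.33·C.
For each price level, check whether its EOQ is feasible; otherwise the best quantity at that price is the breakpoint.
EOQ at €89.90 = 483.3 (feasible in tier 1): TC = 41,300×€89.90 + (41,300/483.3)×83.9 + (483.3/2)×0.33×€89.90 = €3,727,208.64.
EOQ at €88.88 = 486.1 < 12000, so use break Q=12000: TC = 41,300×€88.88 + (41,300/12000.0)×83.9 + (12000.0/2)×0.33×€88.88 = €3,847,015.16.
Lowest total cost among the candidates is at Q = 483.3.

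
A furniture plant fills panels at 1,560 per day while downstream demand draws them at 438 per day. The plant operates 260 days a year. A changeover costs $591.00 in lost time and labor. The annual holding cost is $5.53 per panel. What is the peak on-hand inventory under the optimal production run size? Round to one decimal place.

I_max ≈ 4,184.1 panels

Annual demand D = 438 × 260 = 113,880.
Production build-up factor (1 − d/p) = 1 − 438/1,560 = 0.7192.
Q* = √(2DS / (H(1 − d/p))) = √(2 × 113,880 × 591 / (5.53 × 0.7192)).
= √(134,606,160 / 3.9773) ≈ 5817.492.
Maximum inventory = Q*(1 − d/p) = 5817.492 × 0.7192 ≈ 4184.119.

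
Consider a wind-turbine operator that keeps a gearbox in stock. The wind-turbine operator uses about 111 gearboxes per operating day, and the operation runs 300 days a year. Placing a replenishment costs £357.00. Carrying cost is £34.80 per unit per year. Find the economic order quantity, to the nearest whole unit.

Annual demand D = 111 × 300 = 33,300.
EOQ = √(2DS / H) = √(2 × 33,300 × 357 / 34.8).
= √(23,776,200 / 34.8) = √683,224.1379 ≈ 826.574.

Q* ≈ 827 gearboxes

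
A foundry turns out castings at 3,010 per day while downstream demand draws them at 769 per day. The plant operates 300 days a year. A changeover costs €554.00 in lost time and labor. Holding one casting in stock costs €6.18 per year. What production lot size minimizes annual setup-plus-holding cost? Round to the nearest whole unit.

Annual demand D = 769 × 300 = 230,700.
Production build-up factor (1 − d/p) = 1 − 769/3,010 = 0.7445.
Q* = √(2DS / (H(1 − d/p))) = √(2 × 230,700 × 554 / (6.18 × 0.7445)).
= √(255,615,600 / 4.6011) ≈ 7453.526.

Q* ≈ 7,454 castings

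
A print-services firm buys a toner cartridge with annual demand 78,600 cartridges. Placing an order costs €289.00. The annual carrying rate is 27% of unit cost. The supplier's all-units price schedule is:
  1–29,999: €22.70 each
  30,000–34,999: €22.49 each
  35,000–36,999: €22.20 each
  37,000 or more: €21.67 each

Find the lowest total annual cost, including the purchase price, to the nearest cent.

Holding cost per unit per year at price C is H = 0.27·C.
Candidates are each tier's EOQ (if it falls in that tier) and each price-break quantity.
EOQ at €22.70 = 2722.6 (feasible in tier 1): TC = 78,600×€22.70 + (78,600/2722.6)×289 + (2722.6/2)×0.27×€22.70 = €1,800,906.68.
EOQ at €22.49 = 2735.3 < 30000, so use break Q=30000: TC = 78,600×€22.49 + (78,600/30000.0)×289 + (30000.0/2)×0.27×€22.49 = €1,859,555.68.
EOQ at €22.20 = 2753.1 < 35000, so use break Q=35000: TC = 78,600×€22.20 + (78,600/35000.0)×289 + (35000.0/2)×0.27×€22.20 = €1,850,464.01.
EOQ at €21.67 = 2786.5 < 37000, so use break Q=37000: TC = 78,600×€21.67 + (78,600/37000.0)×289 + (37000.0/2)×0.27×€21.67 = €1,812,117.58.
Lowest total cost among the candidates is at Q = 2722.6.

TC* ≈ €1,800,906.68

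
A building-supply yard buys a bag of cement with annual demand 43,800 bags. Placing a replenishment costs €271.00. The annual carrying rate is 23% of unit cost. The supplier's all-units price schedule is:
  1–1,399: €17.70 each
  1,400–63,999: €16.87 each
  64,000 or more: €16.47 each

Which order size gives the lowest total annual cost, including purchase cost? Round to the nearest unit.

Q* ≈ 2,474 bags

Holding cost per unit per year at price C is H = 0.23·C.
For each price level, check whether its EOQ is feasible; otherwise the best quantity at that price is the breakpoint.
Tier 1 (€17.70): EOQ = 2414.8 exceeds tier's upper bound 1399, so this tier is dominated.
EOQ at €16.87 = 2473.5 (feasible in tier 2): TC = 43,800×€16.87 + (43,800/2473.5)×271 + (2473.5/2)×0.23×€16.87 = €748,503.50.
EOQ at €16.47 = 2503.4 < 64000, so use break Q=64000: TC = 43,800×€16.47 + (43,800/64000.0)×271 + (64000.0/2)×0.23×€16.47 = €842,790.67.
Lowest total cost is €748,503.50 at Q = 2473.5.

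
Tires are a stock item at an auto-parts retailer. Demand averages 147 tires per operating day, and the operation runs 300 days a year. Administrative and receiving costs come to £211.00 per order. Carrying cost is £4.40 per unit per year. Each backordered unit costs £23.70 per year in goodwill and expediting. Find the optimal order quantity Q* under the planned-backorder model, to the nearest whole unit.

Q* ≈ 2,239 tires

Annual demand D = 147 × 300 = 44,100.
With planned backorders, Q* = √(2DS/H) · √((H+B)/B).
√(2DS/H) = √(2 × 44,100 × 211 / 4.4) = 2056.597.
√((H+B)/B) = √((4.4+23.7)/23.7) = 1.0889.
Q* ≈ 2239.382.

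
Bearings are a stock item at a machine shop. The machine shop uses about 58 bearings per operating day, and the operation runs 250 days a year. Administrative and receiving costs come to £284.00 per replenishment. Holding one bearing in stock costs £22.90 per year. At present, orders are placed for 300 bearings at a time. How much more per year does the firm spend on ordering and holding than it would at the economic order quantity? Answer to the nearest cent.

Extra cost ≈ £3,428.33 per year

Annual demand D = 58 × 250 = 14,500.
EOQ = √(2DS/H) = √(2 × 14,500 × 284 / 22.9) ≈ 599.71.
Cost at Q* = (D/Q*)S + (Q*/2)H = √(2DSH) ≈ £13,733.33.
Cost at Q = 300: (14,500/300)×284 + (300/2)×22.9 = £13,726.67 + £3,435.00 = £17,161.67.
Excess = £17,161.67 − £13,733.33 = £3,428.33.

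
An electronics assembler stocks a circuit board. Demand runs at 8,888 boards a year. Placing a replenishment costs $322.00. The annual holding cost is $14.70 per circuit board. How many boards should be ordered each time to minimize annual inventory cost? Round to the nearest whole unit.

EOQ = √(2DS / H) = √(2 × 8,888 × 322 / 14.7).
= √(5,723,872 / 14.7) = √389,379.0476 ≈ 624.002.

Q* ≈ 624 boards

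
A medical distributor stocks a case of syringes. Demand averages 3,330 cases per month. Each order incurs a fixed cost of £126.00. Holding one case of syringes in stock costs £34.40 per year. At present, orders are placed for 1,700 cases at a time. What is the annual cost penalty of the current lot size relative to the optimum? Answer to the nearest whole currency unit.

Extra cost ≈ £13,590 per year

Annual demand D = 3,330 × 12 = 39,960.
EOQ = √(2DS/H) = √(2 × 39,960 × 126 / 34.4) ≈ 541.05.
Cost at Q* = (D/Q*)S + (Q*/2)H = √(2DSH) ≈ £18,611.97.
Cost at Q = 1,700: (39,960/1,700)×126 + (1,700/2)×34.4 = £2,961.74 + £29,240.00 = £32,201.74.
Excess = £32,201.74 − £18,611.97 = £13,589.78.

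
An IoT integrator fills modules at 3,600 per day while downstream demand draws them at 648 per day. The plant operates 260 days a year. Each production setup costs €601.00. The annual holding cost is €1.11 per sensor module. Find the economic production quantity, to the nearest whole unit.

Annual demand D = 648 × 260 = 168,480.
Production build-up factor (1 − d/p) = 1 − 648/3,600 = 0.8200.
Q* = √(2DS / (H(1 − d/p))) = √(2 × 168,480 × 601 / (1.11 × 0.8200)).
= √(202,512,960 / 0.9102) ≈ 14916.193.

Q* ≈ 14,916 modules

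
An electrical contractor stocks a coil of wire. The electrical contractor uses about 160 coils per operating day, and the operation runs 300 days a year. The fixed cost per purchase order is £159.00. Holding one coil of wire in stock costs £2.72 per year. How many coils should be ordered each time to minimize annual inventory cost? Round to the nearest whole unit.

Q* ≈ 2,369 coils

Annual demand D = 160 × 300 = 48,000.
EOQ = √(2DS / H) = √(2 × 48,000 × 159 / 2.72).
= √(15,264,000 / 2.72) = √5,611,764.7059 ≈ 2368.916.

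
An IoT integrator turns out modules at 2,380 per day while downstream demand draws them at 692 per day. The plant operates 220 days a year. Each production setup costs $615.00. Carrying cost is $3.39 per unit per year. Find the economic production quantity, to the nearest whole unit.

Q* ≈ 8,825 modules

Annual demand D = 692 × 220 = 152,240.
Production build-up factor (1 − d/p) = 1 − 692/2,380 = 0.7092.
Q* = √(2DS / (H(1 − d/p))) = √(2 × 152,240 × 615 / (3.39 × 0.7092)).
= √(187,255,200 / 2.4043) ≈ 8825.094.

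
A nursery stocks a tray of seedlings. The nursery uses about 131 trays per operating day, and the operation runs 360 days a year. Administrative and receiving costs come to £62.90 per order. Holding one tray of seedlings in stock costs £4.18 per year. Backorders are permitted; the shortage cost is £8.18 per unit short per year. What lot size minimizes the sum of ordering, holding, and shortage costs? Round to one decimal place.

Q* ≈ 1,464.4 trays

Annual demand D = 131 × 360 = 47,160.
With planned backorders, Q* = √(2DS/H) · √((H+B)/B).
√(2DS/H) = √(2 × 47,160 × 62.9 / 4.18) = 1191.349.
√((H+B)/B) = √((4.18+8.18)/8.18) = 1.2292.
Q* ≈ 1464.440.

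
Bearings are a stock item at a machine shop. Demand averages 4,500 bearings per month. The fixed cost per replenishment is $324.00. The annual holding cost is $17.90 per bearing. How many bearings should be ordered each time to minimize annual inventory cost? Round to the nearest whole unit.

Q* ≈ 1,398 bearings

Annual demand D = 4,500 × 12 = 54,000.
EOQ = √(2DS / H) = √(2 × 54,000 × 324 / 17.9).
= √(34,992,000 / 17.9) = √1,954,860.3352 ≈ 1398.163.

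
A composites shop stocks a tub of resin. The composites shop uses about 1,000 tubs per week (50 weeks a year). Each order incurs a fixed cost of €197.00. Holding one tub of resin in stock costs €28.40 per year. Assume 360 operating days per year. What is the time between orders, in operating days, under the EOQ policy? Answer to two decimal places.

Annual demand D = 1,000 × 50 = 50,000.
Q* = √(2DS/H) = √(2 × 50,000 × 197 / 28.4) ≈ 832.86.
Cycle time = Q*/D × 360 = 832.86 / 50,000 × 360 ≈ 5.997 days.

T ≈ 6.00 days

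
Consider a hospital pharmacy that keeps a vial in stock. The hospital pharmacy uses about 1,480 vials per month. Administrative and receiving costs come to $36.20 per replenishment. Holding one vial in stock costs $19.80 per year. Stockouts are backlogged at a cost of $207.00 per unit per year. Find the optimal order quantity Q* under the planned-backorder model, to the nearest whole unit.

Q* ≈ 267 vials

Annual demand D = 1,480 × 12 = 17,760.
With planned backorders, Q* = √(2DS/H) · √((H+B)/B).
√(2DS/H) = √(2 × 17,760 × 36.2 / 19.8) = 254.834.
√((H+B)/B) = √((19.8+207)/207) = 1.0467.
Q* ≈ 266.744.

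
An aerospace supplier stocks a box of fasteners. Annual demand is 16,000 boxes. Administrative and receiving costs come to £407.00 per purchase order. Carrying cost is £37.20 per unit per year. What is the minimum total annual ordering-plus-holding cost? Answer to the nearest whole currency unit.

TC* ≈ £22,011

Q* = √(2DS/H) = √(2 × 16,000 × 407 / 37.2) ≈ 591.70.
At Q*, ordering cost (D/Q*)S equals holding cost (Q*/2)H, each = √(DSH/2).
Minimum total = √(2DSH) = √(2 × 16,000 × 407 × 37.2) ≈ 22011.197.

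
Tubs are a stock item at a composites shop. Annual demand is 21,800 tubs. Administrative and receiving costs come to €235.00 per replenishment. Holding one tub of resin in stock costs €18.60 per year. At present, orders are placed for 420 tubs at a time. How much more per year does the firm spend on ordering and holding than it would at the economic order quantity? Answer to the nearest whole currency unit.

Extra cost ≈ €2,299 per year

EOQ = √(2DS/H) = √(2 × 21,800 × 235 / 18.6) ≈ 742.20.
Cost at Q* = (D/Q*)S + (Q*/2)H = √(2DSH) ≈ €13,804.91.
Cost at Q = 420: (21,800/420)×235 + (420/2)×18.6 = €12,197.62 + €3,906.00 = €16,103.62.
Excess = €16,103.62 − €13,804.91 = €2,298.71.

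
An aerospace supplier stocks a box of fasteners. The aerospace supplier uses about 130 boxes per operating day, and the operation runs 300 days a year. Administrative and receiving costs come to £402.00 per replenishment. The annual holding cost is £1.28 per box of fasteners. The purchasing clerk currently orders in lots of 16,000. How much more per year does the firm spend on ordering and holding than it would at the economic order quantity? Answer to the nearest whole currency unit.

Extra cost ≈ £4,885 per year

Annual demand D = 130 × 300 = 39,000.
EOQ = √(2DS/H) = √(2 × 39,000 × 402 / 1.28) ≈ 4949.43.
Cost at Q* = (D/Q*)S + (Q*/2)H = √(2DSH) ≈ £6,335.27.
Cost at Q = 16,000: (39,000/16,000)×402 + (16,000/2)×1.28 = £979.88 + £10,240.00 = £11,219.88.
Excess = £11,219.88 − £6,335.27 = £4,884.60.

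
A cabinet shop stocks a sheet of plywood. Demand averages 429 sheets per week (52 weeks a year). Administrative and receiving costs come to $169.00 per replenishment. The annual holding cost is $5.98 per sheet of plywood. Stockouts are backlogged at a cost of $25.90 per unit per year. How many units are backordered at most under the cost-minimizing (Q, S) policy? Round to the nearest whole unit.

Annual demand D = 429 × 52 = 22,308.
With planned backorders, Q* = √(2DS/H) · √((H+B)/B).
√(2DS/H) = √(2 × 22,308 × 169 / 5.98) = 1122.892.
√((H+B)/B) = √((5.98+25.9)/25.9) = 1.1095.
Q* ≈ 1245.797.
S* = Q* · H/(H+B) = 1245.797 × 5.98/31.88 ≈ 233.685.

S* ≈ 234 sheets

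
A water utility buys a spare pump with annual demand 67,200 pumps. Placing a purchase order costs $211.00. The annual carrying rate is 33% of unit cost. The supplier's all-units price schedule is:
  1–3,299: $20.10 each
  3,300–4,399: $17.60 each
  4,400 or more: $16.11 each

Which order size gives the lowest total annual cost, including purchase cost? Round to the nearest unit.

Holding cost per unit per year at price C is H = 0.33·C.
For each price level, check whether its EOQ is feasible; otherwise the best quantity at that price is the breakpoint.
EOQ at $20.10 = 2067.7 (feasible in tier 1): TC = 67,200×$20.10 + (67,200/2067.7)×211 + (2067.7/2)×0.33×$20.10 = $1,364,435.00.
EOQ at $17.60 = 2209.7 < 3300, so use break Q=3300: TC = 67,200×$17.60 + (67,200/3300.0)×211 + (3300.0/2)×0.33×$17.60 = $1,196,599.93.
EOQ at $16.11 = 2309.6 < 4400, so use break Q=4400: TC = 67,200×$16.11 + (67,200/4400.0)×211 + (4400.0/2)×0.33×$16.11 = $1,097,510.41.
Lowest total cost is $1,097,510.41 at Q = 4400.0.

Q* ≈ 4,400 pumps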